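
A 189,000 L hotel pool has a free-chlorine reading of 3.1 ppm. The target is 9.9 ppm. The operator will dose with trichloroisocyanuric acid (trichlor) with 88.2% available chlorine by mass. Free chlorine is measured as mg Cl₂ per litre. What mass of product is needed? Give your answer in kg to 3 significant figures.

Chlorine deficit: 9.9 − 3.1 = 6.8 ppm = 6.8 mg/L as Cl₂.
Cl₂ equivalent needed: 6.8 mg/L × 189,000 L = 1,285,000 mg = 1285 g.
Product at 88.2% available chlorine: 1285 / 0.882 = 1457 g.

1.46 kg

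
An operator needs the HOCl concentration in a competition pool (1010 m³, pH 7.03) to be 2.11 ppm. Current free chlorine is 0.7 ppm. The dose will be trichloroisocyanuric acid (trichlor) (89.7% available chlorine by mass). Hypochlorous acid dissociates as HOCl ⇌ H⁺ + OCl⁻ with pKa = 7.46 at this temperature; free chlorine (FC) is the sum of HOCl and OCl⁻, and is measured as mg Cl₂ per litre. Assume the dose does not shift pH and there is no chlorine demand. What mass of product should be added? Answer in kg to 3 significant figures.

2.47 kg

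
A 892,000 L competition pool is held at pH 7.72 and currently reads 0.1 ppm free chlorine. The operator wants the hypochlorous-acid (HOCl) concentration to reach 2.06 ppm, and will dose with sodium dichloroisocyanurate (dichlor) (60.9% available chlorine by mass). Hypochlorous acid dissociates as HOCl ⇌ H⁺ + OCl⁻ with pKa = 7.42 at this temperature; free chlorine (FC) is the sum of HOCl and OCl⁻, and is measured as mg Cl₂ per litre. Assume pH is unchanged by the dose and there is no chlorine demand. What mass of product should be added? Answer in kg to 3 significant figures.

[OCl⁻]/[HOCl] = 10^(pH − pKa) = 10^(7.72 − 7.42) = 1.995; fraction as HOCl = 1/(1 + 1.995) = 0.3339.
Free chlorine required for 2.06 ppm HOCl: 2.06 / 0.3339 = 6.17 ppm.
FC to add: 6.17 − 0.1 = 6.07 mg/L as Cl₂.
Cl₂ equivalent: 6.07 mg/L × 892,000 L = 5415 g.
Product at 60.9% available Cl: 5415 / 0.609 = 8891 g.

8.89 kg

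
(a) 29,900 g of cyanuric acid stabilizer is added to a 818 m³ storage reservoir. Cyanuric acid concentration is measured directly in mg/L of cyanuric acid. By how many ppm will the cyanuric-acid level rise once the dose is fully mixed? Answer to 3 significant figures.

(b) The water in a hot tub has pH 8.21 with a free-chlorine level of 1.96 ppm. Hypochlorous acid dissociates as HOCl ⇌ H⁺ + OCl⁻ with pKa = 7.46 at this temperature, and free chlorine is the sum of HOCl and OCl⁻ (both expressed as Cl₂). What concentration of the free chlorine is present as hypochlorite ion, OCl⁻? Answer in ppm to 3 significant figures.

(a) Volume: 818 m³ = 818,000 L.
(a) Rise: 29,900 g / 818,000 L × 1000 = 36.55 mg/L.

(b) [OCl⁻]/[HOCl] = 10^(pH − pKa) = 10^(8.21 − 7.46) = 10^0.75 = 5.623.
(b) Fraction as HOCl = 1 / (1 + 5.623) = 0.151.
(b) OCl⁻ = (1 − 0.151) × 1.96 ppm = 1.664 ppm.

(a) 36.6 ppm; (b) 1.66 ppm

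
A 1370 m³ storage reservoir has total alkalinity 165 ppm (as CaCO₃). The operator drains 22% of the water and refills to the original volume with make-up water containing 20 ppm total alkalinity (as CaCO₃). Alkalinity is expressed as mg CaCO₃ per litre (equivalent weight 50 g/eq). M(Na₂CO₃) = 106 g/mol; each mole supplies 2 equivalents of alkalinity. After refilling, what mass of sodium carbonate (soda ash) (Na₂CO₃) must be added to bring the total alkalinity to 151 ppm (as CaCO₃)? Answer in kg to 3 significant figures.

26.0 kg

Volume: 1370 m³ = 1,370,000 L.
After draining 22% and refilling: 165 × 0.78 + 20 × 0.22 = 133.1 ppm.
Deficit to target: 151 − 133.1 = 17.9 mg/L.
As CaCO₃: 17.9 mg/L × 1,370,000 L = 24,520 g; ÷ 50 g/eq ÷ 2 = 245.2 mol Na₂CO₃.
Mass: 245.2 × 106 = 25,990 g.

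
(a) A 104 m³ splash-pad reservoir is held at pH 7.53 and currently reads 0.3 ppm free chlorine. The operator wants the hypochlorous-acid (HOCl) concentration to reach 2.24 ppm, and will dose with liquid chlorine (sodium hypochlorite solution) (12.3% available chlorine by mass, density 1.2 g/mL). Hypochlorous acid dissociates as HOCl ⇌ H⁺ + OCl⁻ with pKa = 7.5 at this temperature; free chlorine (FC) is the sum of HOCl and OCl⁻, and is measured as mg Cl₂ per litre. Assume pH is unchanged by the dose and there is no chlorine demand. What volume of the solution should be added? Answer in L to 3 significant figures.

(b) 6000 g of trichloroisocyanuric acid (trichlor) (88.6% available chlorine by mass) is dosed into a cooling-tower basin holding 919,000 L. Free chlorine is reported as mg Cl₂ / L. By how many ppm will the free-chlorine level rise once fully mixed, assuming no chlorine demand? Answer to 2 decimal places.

(a) Volume: 104 m³ = 104,000 L.
(a) [OCl⁻]/[HOCl] = 10^(pH − pKa) = 10^(7.53 − 7.5) = 1.072; fraction as HOCl = 1/(1 + 1.072) = 0.4827.
(a) Free chlorine required for 2.24 ppm HOCl: 2.24 / 0.4827 = 4.64 ppm.
(a) FC to add: 4.64 − 0.3 = 4.34 mg/L as Cl₂.
(a) Cl₂ equivalent: 4.34 mg/L × 104,000 L = 451.4 g.
(a) Product at 12.3% available Cl: 451.4 / 0.123 = 3670 g.
(a) Volume: 3670 g ÷ 1.2 g/mL = 3058 mL.

(b) Available chlorine delivered: 6000 g × 0.886 = 5316 g as Cl₂.
(b) Concentration rise: 5316 g / 919,000 L = 5.785 mg/L = 5.78 ppm.

(a) 3.06 L; (b) 5.78 ppm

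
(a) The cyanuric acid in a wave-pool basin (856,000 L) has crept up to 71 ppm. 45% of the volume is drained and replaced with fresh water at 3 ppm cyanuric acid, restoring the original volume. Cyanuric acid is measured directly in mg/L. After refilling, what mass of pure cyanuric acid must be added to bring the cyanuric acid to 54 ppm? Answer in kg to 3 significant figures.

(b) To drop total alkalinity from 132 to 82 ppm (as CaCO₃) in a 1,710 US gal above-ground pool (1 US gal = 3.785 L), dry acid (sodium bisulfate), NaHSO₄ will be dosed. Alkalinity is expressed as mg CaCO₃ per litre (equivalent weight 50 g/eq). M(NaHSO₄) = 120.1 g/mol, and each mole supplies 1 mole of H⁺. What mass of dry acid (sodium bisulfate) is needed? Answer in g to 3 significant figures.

(a) 11.6 kg; (b) 777 g

(a) After draining 45% and refilling: 71 × 0.55 + 3 × 0.45 = 40.4 ppm.
(a) Deficit to target: 54 − 40.4 = 13.6 mg/L.
(a) Mass: 13.6 mg/L × 856,000 L = 11,640 g cyanuric acid.

(b) Volume: 1,710 US gal × 3.785 L/gal = 6,472 L.
(b) Alkalinity to neutralize: (132 − 82) = 50 mg/L as CaCO₃ × 6,472 L = 323.6 g as CaCO₃.
(b) Equivalents of H⁺ required: 323.6 ÷ 50 g/eq = 6.472 eq = 6.472 mol NaHSO₄.
(b) Mass of NaHSO₄: 6.472 × 120.1 = 777.3 g.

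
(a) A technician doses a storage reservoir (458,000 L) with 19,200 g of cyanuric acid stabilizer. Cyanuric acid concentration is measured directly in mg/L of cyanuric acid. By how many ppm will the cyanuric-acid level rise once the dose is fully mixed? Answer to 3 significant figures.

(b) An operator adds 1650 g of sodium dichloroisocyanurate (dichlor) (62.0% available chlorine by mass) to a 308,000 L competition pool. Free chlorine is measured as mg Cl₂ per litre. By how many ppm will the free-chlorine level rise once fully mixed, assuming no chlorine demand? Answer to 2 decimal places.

(a) Rise: 19,200 g / 458,000 L × 1000 = 41.92 mg/L.

(b) Available chlorine delivered: 1650 g × 0.62 = 1023 g as Cl₂.
(b) Concentration rise: 1023 g / 308,000 L = 3.321 mg/L = 3.32 ppm.

(a) 41.9 ppm; (b) 3.32 ppm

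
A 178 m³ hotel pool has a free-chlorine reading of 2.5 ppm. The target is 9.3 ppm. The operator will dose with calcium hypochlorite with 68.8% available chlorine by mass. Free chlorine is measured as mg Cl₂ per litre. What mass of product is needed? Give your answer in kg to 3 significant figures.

1.76 kg

Volume: 178 m³ = 178,000 L.
Chlorine deficit: 9.3 − 2.5 = 6.8 ppm = 6.8 mg/L as Cl₂.
Cl₂ equivalent needed: 6.8 mg/L × 178,000 L = 1,210,000 mg = 1210 g.
Product at 68.8% available chlorine: 1210 / 0.688 = 1759 g.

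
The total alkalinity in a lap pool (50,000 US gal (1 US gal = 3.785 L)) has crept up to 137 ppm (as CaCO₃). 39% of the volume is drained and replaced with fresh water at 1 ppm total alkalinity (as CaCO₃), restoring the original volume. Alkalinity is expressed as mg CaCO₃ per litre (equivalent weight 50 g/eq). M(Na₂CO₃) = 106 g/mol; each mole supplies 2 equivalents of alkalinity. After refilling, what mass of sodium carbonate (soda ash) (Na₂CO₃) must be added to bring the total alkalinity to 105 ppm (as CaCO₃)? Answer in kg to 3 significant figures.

Volume: 50,000 US gal × 3.785 L/gal = 189,250 L.
After draining 39% and refilling: 137 × 0.61 + 1 × 0.39 = 83.96 ppm.
Deficit to target: 105 − 83.96 = 21.04 mg/L.
As CaCO₃: 21.04 mg/L × 189,250 L = 3982 g; ÷ 50 g/eq ÷ 2 = 39.82 mol Na₂CO₃.
Mass: 39.82 × 106 = 4221 g.

4.22 kg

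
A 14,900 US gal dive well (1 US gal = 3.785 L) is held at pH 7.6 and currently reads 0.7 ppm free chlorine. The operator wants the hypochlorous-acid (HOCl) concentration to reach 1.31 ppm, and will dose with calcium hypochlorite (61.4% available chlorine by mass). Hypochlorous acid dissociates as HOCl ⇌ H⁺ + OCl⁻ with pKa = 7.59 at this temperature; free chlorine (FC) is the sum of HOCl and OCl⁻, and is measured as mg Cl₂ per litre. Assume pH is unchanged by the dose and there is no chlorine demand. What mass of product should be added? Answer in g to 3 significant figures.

179 g

Volume: 14,900 US gal × 3.785 L/gal = 56,396 L.
[OCl⁻]/[HOCl] = 10^(pH − pKa) = 10^(7.6 − 7.59) = 1.023; fraction as HOCl = 1/(1 + 1.023) = 0.4942.
Free chlorine required for 1.31 ppm HOCl: 1.31 / 0.4942 = 2.651 ppm.
FC to add: 2.651 − 0.7 = 1.951 mg/L as Cl₂.
Cl₂ equivalent: 1.951 mg/L × 56,396 L = 110 g.
Product at 61.4% available Cl: 110 / 0.614 = 179.2 g.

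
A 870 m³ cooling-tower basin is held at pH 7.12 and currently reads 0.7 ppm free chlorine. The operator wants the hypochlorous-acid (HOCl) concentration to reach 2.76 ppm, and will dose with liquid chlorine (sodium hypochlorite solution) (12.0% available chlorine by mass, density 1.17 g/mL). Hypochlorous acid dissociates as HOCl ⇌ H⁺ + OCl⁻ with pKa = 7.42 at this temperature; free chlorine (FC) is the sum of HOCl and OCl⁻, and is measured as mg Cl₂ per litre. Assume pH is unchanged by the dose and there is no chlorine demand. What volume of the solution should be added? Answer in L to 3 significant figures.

Volume: 870 m³ = 870,000 L.
[OCl⁻]/[HOCl] = 10^(pH − pKa) = 10^(7.12 − 7.42) = 0.5012; fraction as HOCl = 1/(1 + 0.5012) = 0.6661.
Free chlorine required for 2.76 ppm HOCl: 2.76 / 0.6661 = 4.143 ppm.
FC to add: 4.143 − 0.7 = 3.443 mg/L as Cl₂.
Cl₂ equivalent: 3.443 mg/L × 870,000 L = 2996 g.
Product at 12.0% available Cl: 2996 / 0.12 = 24,960 g.
Volume: 24,960 g ÷ 1.17 g/mL = 21,340 mL.

21.3 L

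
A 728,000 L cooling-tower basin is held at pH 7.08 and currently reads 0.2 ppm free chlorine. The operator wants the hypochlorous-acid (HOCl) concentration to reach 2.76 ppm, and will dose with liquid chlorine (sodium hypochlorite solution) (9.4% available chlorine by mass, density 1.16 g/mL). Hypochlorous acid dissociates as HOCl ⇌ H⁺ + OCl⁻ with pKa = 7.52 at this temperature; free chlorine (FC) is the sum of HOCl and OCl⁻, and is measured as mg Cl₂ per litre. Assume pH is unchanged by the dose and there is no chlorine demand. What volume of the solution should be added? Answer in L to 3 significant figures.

23.8 L

[OCl⁻]/[HOCl] = 10^(pH − pKa) = 10^(7.08 − 7.52) = 0.3631; fraction as HOCl = 1/(1 + 0.3631) = 0.7336.
Free chlorine required for 2.76 ppm HOCl: 2.76 / 0.7336 = 3.762 ppm.
FC to add: 3.762 − 0.2 = 3.562 mg/L as Cl₂.
Cl₂ equivalent: 3.562 mg/L × 728,000 L = 2593 g.
Product at 9.4% available Cl: 2593 / 0.094 = 27,590 g.
Volume: 27,590 g ÷ 1.16 g/mL = 23,780 mL.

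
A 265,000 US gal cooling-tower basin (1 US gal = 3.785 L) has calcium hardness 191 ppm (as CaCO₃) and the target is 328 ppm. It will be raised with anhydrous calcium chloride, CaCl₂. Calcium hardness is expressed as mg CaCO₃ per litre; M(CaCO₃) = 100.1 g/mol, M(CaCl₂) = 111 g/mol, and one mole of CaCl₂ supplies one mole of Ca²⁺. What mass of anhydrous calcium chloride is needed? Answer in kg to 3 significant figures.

Volume: 265,000 US gal × 3.785 L/gal = 1,003,025 L.
Hardness to add: (328 − 191) = 137 mg/L as CaCO₃ × 1,003,025 L = 137,400 g as CaCO₃.
Moles of Ca²⁺ (1 mol Ca²⁺ ≡ 1 mol CaCO₃): 137,400 / 100.1 g/mol = 1373 mol.
Mass of CaCl₂: 1373 × 111 = 152,400 g.

152 kg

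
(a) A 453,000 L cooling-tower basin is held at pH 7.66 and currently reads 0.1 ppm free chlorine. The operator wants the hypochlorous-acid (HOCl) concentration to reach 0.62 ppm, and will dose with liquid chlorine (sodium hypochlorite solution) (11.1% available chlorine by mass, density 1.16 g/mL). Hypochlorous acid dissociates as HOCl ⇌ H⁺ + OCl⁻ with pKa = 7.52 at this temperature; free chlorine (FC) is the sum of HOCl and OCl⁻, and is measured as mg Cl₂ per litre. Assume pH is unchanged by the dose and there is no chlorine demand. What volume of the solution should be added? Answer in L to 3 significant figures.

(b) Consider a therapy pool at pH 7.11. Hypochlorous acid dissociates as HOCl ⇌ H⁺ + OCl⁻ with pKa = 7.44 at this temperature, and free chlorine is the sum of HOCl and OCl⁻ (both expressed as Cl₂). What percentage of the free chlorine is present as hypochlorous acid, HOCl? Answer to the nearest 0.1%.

(a) 4.84 L; (b) 68.1%

(a) [OCl⁻]/[HOCl] = 10^(pH − pKa) = 10^(7.66 − 7.52) = 1.38; fraction as HOCl = 1/(1 + 1.38) = 0.4201.
(a) Free chlorine required for 0.62 ppm HOCl: 0.62 / 0.4201 = 1.476 ppm.
(a) FC to add: 1.476 − 0.1 = 1.376 mg/L as Cl₂.
(a) Cl₂ equivalent: 1.376 mg/L × 453,000 L = 623.3 g.
(a) Product at 11.1% available Cl: 623.3 / 0.111 = 5615 g.
(a) Volume: 5615 g ÷ 1.16 g/mL = 4840 mL.

(b) [OCl⁻]/[HOCl] = 10^(pH − pKa) = 10^(7.11 − 7.44) = 10^-0.33 = 0.4677.
(b) Fraction as HOCl = 1 / (1 + 0.4677) = 0.6813.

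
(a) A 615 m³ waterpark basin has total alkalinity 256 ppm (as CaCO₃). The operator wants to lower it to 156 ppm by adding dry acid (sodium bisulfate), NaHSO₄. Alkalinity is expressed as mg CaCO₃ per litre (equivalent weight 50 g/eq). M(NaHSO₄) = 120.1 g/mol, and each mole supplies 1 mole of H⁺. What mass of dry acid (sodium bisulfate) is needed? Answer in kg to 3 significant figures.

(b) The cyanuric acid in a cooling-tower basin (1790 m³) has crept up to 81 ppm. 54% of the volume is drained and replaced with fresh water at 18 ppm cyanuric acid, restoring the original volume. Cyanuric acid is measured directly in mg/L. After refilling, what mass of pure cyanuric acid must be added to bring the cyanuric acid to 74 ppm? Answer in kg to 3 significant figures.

(a) 148 kg; (b) 48.4 kg

(a) Volume: 615 m³ = 615,000 L.
(a) Alkalinity to neutralize: (256 − 156) = 100 mg/L as CaCO₃ × 615,000 L = 61,500 g as CaCO₃.
(a) Equivalents of H⁺ required: 61,500 ÷ 50 g/eq = 1230 eq = 1230 mol NaHSO₄.
(a) Mass of NaHSO₄: 1230 × 120.1 = 147,700 g.

(b) Volume: 1790 m³ = 1,790,000 L.
(b) After draining 54% and refilling: 81 × 0.46 + 18 × 0.54 = 46.98 ppm.
(b) Deficit to target: 74 − 46.98 = 27.02 mg/L.
(b) Mass: 27.02 mg/L × 1,790,000 L = 48,370 g cyanuric acid.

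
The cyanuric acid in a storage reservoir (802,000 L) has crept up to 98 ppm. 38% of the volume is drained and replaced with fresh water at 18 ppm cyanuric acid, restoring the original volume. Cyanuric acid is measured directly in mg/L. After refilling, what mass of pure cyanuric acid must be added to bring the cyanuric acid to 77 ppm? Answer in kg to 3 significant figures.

After draining 38% and refilling: 98 × 0.62 + 18 × 0.38 = 67.6 ppm.
Deficit to target: 77 − 67.6 = 9.4 mg/L.
Mass: 9.4 mg/L × 802,000 L = 7539 g cyanuric acid.

7.54 kg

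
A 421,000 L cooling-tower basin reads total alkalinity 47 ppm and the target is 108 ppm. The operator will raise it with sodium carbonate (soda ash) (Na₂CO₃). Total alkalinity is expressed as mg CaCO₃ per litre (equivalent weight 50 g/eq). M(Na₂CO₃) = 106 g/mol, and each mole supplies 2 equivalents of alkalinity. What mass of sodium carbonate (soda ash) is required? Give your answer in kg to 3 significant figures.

Alkalinity to add: (108 − 47) = 61 mg/L as CaCO₃ × 421,000 L = 25,680 g as CaCO₃.
Equivalents: 25,680 g ÷ 50 g/eq = 513.6 eq.
Each mole of Na₂CO₃ supplies 2 eq, so 513.6 / 2 = 256.8 mol.
Mass: 256.8 mol × 106 g/mol = 27,220 g.

27.2 kg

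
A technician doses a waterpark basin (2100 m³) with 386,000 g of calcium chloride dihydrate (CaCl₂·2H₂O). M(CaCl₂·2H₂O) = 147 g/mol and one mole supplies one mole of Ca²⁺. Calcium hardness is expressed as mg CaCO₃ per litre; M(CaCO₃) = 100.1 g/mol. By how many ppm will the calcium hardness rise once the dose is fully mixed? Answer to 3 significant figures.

125 ppm

Volume: 2100 m³ = 2,100,000 L.
Moles of Ca²⁺: 386,000 g ÷ 147 g/mol = 2626 mol.
As CaCO₃: 2626 mol × 100.1 g/mol = 262,800 g.
Rise: 262,800 g / 2,100,000 L × 1000 = 125.2 mg/L.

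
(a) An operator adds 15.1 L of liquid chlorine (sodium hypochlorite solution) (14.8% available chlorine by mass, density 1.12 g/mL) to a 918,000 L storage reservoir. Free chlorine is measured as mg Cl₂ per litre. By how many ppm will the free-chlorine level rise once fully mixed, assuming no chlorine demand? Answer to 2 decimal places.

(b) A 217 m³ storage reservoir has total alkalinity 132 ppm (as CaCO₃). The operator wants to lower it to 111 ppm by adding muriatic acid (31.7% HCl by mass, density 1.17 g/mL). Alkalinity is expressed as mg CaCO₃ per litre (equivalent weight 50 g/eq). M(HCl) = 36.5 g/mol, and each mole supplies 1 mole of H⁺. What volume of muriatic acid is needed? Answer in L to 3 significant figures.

(a) Mass of solution: 15.1 L × 1000 mL/L × 1.12 g/mL = 16,910 g.
(a) Available chlorine delivered: 16,910 g × 0.148 = 2503 g as Cl₂.
(a) Concentration rise: 2503 g / 918,000 L = 2.727 mg/L = 2.73 ppm.

(b) Volume: 217 m³ = 217,000 L.
(b) Alkalinity to neutralize: (132 − 111) = 21 mg/L as CaCO₃ × 217,000 L = 4557 g as CaCO₃.
(b) Equivalents of H⁺ required: 4557 ÷ 50 g/eq = 91.14 eq = 91.14 mol HCl.
(b) Mass of HCl: 91.14 × 36.5 = 3327 g.
(b) Mass of 31.7% solution: 3327 / 0.317 = 10,490 g.
(b) Volume: 10,490 g ÷ 1.17 g/mL = 8969 mL.

(a) 2.73 ppm; (b) 8.97 L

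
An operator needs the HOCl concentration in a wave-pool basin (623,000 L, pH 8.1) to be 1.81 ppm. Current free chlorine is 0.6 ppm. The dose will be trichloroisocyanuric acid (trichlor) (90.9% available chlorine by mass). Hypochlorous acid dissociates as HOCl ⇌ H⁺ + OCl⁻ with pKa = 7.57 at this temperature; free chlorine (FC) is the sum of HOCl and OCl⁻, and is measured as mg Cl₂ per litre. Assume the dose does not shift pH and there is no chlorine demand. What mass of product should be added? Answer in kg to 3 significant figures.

[OCl⁻]/[HOCl] = 10^(pH − pKa) = 10^(8.1 − 7.57) = 3.388; fraction as HOCl = 1/(1 + 3.388) = 0.2279.
Free chlorine required for 1.81 ppm HOCl: 1.81 / 0.2279 = 7.943 ppm.
FC to add: 7.943 − 0.6 = 7.343 mg/L as Cl₂.
Cl₂ equivalent: 7.343 mg/L × 623,000 L = 4575 g.
Product at 90.9% available Cl: 4575 / 0.909 = 5033 g.

5.03 kg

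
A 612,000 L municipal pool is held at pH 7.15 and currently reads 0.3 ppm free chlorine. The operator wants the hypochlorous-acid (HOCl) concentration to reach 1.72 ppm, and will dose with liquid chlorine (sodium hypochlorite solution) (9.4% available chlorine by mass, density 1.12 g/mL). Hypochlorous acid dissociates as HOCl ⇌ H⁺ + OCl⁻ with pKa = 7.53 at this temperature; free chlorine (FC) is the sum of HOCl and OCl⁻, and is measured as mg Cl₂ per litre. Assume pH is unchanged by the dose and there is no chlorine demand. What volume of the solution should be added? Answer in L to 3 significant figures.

12.4 L

[OCl⁻]/[HOCl] = 10^(pH − pKa) = 10^(7.15 − 7.53) = 0.4169; fraction as HOCl = 1/(1 + 0.4169) = 0.7058.
Free chlorine required for 1.72 ppm HOCl: 1.72 / 0.7058 = 2.437 ppm.
FC to add: 2.437 − 0.3 = 2.137 mg/L as Cl₂.
Cl₂ equivalent: 2.137 mg/L × 612,000 L = 1308 g.
Product at 9.4% available Cl: 1308 / 0.094 = 13,910 g.
Volume: 13,910 g ÷ 1.12 g/mL = 12,420 mL.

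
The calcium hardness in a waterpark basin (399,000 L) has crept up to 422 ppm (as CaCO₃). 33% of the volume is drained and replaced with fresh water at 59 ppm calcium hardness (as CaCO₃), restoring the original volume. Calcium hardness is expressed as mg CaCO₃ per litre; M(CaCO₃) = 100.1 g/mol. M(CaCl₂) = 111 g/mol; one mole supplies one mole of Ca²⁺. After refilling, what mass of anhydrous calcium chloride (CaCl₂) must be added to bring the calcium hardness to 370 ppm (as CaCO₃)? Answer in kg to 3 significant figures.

After draining 33% and refilling: 422 × 0.67 + 59 × 0.33 = 302.21 ppm.
Deficit to target: 370 − 302.21 = 67.79 mg/L.
As CaCO₃: 67.79 mg/L × 399,000 L = 27,050 g; ÷ 100.1 = 270.2 mol Ca²⁺.
Mass: 270.2 × 111 = 29,990 g.

30.0 kg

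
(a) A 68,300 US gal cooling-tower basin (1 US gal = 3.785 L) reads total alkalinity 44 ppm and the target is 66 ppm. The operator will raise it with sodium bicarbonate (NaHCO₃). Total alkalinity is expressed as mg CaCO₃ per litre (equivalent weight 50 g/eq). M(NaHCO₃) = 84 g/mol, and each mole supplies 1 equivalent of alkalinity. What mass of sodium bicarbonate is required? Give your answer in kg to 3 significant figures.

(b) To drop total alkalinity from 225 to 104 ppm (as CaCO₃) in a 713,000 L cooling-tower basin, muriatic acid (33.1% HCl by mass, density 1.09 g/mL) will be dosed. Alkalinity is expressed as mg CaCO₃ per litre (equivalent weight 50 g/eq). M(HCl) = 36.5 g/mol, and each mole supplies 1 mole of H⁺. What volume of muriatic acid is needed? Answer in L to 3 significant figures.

(a) Volume: 68,300 US gal × 3.785 L/gal = 258,516 L.
(a) Alkalinity to add: (66 − 44) = 22 mg/L as CaCO₃ × 258,516 L = 5687 g as CaCO₃.
(a) Equivalents: 5687 g ÷ 50 g/eq = 113.7 eq.
(a) NaHCO₃ supplies 1 eq per mole → 113.7 mol.
(a) Mass: 113.7 mol × 84 g/mol = 9555 g.

(b) Alkalinity to neutralize: (225 − 104) = 121 mg/L as CaCO₃ × 713,000 L = 86,270 g as CaCO₃.
(b) Equivalents of H⁺ required: 86,270 ÷ 50 g/eq = 1725 eq = 1725 mol HCl.
(b) Mass of HCl: 1725 × 36.5 = 62,980 g.
(b) Mass of 33.1% solution: 62,980 / 0.331 = 190,300 g.
(b) Volume: 190,300 g ÷ 1.09 g/mL = 174,600 mL.

(a) 9.55 kg; (b) 175 L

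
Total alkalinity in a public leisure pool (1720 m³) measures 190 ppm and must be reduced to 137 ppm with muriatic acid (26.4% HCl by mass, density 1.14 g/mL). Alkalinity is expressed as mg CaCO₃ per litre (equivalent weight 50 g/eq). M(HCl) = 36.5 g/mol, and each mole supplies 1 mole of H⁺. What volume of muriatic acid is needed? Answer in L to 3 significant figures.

221 L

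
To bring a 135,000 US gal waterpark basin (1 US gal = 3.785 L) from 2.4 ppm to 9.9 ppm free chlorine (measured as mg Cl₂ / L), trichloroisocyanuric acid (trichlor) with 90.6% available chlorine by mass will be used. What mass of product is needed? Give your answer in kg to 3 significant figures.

Volume: 135,000 US gal × 3.785 L/gal = 510,975 L.
Chlorine deficit: 9.9 − 2.4 = 7.5 ppm = 7.5 mg/L as Cl₂.
Cl₂ equivalent needed: 7.5 mg/L × 510,975 L = 3,832,000 mg = 3832 g.
Product at 90.6% available chlorine: 3832 / 0.906 = 4230 g.

4.23 kg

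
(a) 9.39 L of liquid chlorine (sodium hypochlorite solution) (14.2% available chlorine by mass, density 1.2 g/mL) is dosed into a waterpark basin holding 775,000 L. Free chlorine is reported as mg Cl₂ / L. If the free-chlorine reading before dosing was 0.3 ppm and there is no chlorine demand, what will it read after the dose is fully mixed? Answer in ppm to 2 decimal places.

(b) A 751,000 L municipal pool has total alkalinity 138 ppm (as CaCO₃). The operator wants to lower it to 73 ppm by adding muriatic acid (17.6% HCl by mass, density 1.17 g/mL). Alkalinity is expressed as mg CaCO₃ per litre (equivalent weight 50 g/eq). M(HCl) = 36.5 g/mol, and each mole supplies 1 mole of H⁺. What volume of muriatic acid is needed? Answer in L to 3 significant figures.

(a) 2.36 ppm; (b) 173 L

(a) Mass of solution: 9.39 L × 1000 mL/L × 1.2 g/mL = 11,270 g.
(a) Available chlorine delivered: 11,270 g × 0.142 = 1600 g as Cl₂.
(a) Concentration rise: 1600 g / 775,000 L = 2.065 mg/L = 2.06 ppm.
(a) Final FC: 0.3 + 2.06 = 2.36 ppm.

(b) Alkalinity to neutralize: (138 − 73) = 65 mg/L as CaCO₃ × 751,000 L = 48,820 g as CaCO₃.
(b) Equivalents of H⁺ required: 48,820 ÷ 50 g/eq = 976.3 eq = 976.3 mol HCl.
(b) Mass of HCl: 976.3 × 36.5 = 35,630 g.
(b) Mass of 17.6% solution: 35,630 / 0.176 = 202,500 g.
(b) Volume: 202,500 g ÷ 1.17 g/mL = 173,100 mL.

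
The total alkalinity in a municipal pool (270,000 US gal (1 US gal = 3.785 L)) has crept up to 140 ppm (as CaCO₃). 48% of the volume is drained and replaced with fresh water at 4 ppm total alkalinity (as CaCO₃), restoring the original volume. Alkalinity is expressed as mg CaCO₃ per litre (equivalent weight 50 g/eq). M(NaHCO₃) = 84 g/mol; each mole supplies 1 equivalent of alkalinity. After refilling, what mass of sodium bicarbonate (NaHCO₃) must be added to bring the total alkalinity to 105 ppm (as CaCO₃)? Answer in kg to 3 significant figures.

52.0 kg

Volume: 270,000 US gal × 3.785 L/gal = 1,021,950 L.
After draining 48% and refilling: 140 × 0.52 + 4 × 0.48 = 74.72 ppm.
Deficit to target: 105 − 74.72 = 30.28 mg/L.
As CaCO₃: 30.28 mg/L × 1,021,950 L = 30,940 g; ÷ 50 g/eq ÷ 1 = 618.9 mol NaHCO₃.
Mass: 618.9 × 84 = 51,990 g.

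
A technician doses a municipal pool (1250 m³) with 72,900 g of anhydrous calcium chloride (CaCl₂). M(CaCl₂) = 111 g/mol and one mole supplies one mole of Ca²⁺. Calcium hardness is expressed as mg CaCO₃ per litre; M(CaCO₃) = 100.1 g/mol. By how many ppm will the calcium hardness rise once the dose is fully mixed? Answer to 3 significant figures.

52.6 ppm

Volume: 1250 m³ = 1,250,000 L.
Moles of Ca²⁺: 72,900 g ÷ 111 g/mol = 656.8 mol.
As CaCO₃: 656.8 mol × 100.1 g/mol = 65,740 g.
Rise: 65,740 g / 1,250,000 L × 1000 = 52.59 mg/L.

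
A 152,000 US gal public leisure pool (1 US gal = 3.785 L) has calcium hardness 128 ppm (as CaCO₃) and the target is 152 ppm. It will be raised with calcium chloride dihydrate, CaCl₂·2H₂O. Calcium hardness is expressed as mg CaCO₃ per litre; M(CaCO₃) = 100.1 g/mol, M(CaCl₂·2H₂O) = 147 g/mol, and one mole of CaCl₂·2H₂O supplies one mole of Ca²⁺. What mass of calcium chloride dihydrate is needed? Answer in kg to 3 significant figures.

20.3 kg

Volume: 152,000 US gal × 3.785 L/gal = 575,320 L.
Hardness to add: (152 − 128) = 24 mg/L as CaCO₃ × 575,320 L = 13,810 g as CaCO₃.
Moles of Ca²⁺ (1 mol Ca²⁺ ≡ 1 mol CaCO₃): 13,810 / 100.1 g/mol = 137.9 mol.
Mass of CaCl₂·2H₂O: 137.9 × 147 = 20,280 g.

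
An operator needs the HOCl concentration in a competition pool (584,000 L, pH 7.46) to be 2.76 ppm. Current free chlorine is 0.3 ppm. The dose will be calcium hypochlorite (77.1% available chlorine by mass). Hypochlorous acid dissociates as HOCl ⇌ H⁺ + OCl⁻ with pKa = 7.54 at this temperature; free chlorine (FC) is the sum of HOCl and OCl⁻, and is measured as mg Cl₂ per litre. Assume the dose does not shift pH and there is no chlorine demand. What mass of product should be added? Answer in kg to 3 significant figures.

3.60 kg

[OCl⁻]/[HOCl] = 10^(pH − pKa) = 10^(7.46 − 7.54) = 0.8318; fraction as HOCl = 1/(1 + 0.8318) = 0.5459.
Free chlorine required for 2.76 ppm HOCl: 2.76 / 0.5459 = 5.056 ppm.
FC to add: 5.056 − 0.3 = 4.756 mg/L as Cl₂.
Cl₂ equivalent: 4.756 mg/L × 584,000 L = 2777 g.
Product at 77.1% available Cl: 2777 / 0.771 = 3602 g.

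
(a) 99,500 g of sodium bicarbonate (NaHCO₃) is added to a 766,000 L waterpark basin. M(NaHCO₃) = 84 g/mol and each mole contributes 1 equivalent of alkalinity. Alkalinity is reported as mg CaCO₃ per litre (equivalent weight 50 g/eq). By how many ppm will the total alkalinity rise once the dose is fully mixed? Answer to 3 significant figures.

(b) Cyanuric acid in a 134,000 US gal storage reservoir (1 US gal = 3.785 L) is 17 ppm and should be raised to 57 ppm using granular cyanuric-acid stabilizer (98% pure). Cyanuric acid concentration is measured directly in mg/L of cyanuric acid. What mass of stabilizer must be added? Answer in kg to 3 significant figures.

(a) 77.3 ppm; (b) 20.7 kg

(a) Moles of NaHCO₃: 99,500 g ÷ 84 g/mol = 1185 mol → 1185 eq of alkalinity.
(a) As CaCO₃: 1185 eq × 50 g/eq = 59,230 g.
(a) Rise: 59,230 g / 766,000 L × 1000 = 77.32 mg/L.

(b) Volume: 134,000 US gal × 3.785 L/gal = 507,190 L.
(b) CYA to add: (57 − 17) = 40 mg/L × 507,190 L = 20,290 g cyanuric acid.
(b) At 98% purity: 20,290 / 0.98 = 20,700 g product.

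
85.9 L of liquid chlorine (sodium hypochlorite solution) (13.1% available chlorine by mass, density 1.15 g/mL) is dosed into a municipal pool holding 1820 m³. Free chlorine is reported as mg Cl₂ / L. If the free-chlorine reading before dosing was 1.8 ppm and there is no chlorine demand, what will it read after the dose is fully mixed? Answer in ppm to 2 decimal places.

Volume: 1820 m³ = 1,820,000 L.
Mass of solution: 85.9 L × 1000 mL/L × 1.15 g/mL = 98,780 g.
Available chlorine delivered: 98,780 g × 0.131 = 12,940 g as Cl₂.
Concentration rise: 12,940 g / 1,820,000 L = 7.11 mg/L = 7.11 ppm.
Final FC: 1.8 + 7.11 = 8.91 ppm.

8.91 ppm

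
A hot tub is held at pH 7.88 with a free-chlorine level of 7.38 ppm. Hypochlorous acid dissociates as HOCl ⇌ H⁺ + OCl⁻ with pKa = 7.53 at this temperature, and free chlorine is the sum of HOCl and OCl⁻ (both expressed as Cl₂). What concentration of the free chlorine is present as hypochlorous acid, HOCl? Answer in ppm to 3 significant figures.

2.28 ppm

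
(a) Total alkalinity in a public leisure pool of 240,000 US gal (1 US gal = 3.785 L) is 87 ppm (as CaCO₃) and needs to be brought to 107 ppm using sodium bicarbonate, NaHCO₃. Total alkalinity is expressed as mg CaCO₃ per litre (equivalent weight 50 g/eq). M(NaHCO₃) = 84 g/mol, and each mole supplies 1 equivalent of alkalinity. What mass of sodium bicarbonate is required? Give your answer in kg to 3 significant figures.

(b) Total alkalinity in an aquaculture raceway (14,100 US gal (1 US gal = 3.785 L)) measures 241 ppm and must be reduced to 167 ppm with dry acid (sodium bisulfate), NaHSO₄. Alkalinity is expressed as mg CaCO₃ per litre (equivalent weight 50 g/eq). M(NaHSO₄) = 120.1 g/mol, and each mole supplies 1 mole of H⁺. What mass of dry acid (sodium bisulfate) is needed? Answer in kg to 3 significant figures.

(a) Volume: 240,000 US gal × 3.785 L/gal = 908,400 L.
(a) Alkalinity to add: (107 − 87) = 20 mg/L as CaCO₃ × 908,400 L = 18,170 g as CaCO₃.
(a) Equivalents: 18,170 g ÷ 50 g/eq = 363.4 eq.
(a) NaHCO₃ supplies 1 eq per mole → 363.4 mol.
(a) Mass: 363.4 mol × 84 g/mol = 30,520 g.

(b) Volume: 14,100 US gal × 3.785 L/gal = 53,368 L.
(b) Alkalinity to neutralize: (241 − 167) = 74 mg/L as CaCO₃ × 53,368 L = 3949 g as CaCO₃.
(b) Equivalents of H⁺ required: 3949 ÷ 50 g/eq = 78.99 eq = 78.99 mol NaHSO₄.
(b) Mass of NaHSO₄: 78.99 × 120.1 = 9486 g.

(a) 30.5 kg; (b) 9.49 kg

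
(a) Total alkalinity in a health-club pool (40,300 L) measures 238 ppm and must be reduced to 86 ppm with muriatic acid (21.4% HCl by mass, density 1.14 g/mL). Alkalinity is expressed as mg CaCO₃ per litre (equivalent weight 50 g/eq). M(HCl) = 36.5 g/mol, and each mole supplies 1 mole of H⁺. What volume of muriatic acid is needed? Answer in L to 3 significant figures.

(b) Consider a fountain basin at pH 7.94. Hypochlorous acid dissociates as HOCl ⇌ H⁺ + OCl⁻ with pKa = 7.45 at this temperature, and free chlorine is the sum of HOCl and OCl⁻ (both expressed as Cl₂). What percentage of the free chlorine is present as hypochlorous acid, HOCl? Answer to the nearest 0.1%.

(a) Alkalinity to neutralize: (238 − 86) = 152 mg/L as CaCO₃ × 40,300 L = 6126 g as CaCO₃.
(a) Equivalents of H⁺ required: 6126 ÷ 50 g/eq = 122.5 eq = 122.5 mol HCl.
(a) Mass of HCl: 122.5 × 36.5 = 4472 g.
(a) Mass of 21.4% solution: 4472 / 0.214 = 20,900 g.
(a) Volume: 20,900 g ÷ 1.14 g/mL = 18,330 mL.

(b) [OCl⁻]/[HOCl] = 10^(pH − pKa) = 10^(7.94 − 7.45) = 10^0.49 = 3.09.
(b) Fraction as HOCl = 1 / (1 + 3.09) = 0.2445.

(a) 18.3 L; (b) 24.4%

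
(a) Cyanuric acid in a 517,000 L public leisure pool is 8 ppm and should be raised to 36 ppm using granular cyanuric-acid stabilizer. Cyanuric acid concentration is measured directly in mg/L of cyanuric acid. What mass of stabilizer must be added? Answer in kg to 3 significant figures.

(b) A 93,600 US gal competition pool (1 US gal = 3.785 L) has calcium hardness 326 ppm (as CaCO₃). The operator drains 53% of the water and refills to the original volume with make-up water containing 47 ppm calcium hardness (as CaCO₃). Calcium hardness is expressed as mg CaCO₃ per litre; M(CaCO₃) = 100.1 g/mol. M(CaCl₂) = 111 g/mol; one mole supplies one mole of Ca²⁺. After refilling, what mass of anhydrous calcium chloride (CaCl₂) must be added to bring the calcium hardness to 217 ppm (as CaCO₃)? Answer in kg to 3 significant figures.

(a) 14.5 kg; (b) 15.3 kg

(a) CYA to add: (36 − 8) = 28 mg/L × 517,000 L = 14,480 g cyanuric acid.

(b) Volume: 93,600 US gal × 3.785 L/gal = 354,276 L.
(b) After draining 53% and refilling: 326 × 0.47 + 47 × 0.53 = 178.13 ppm.
(b) Deficit to target: 217 − 178.13 = 38.87 mg/L.
(b) As CaCO₃: 38.87 mg/L × 354,276 L = 13,770 g; ÷ 100.1 = 137.6 mol Ca²⁺.
(b) Mass: 137.6 × 111 = 15,270 g.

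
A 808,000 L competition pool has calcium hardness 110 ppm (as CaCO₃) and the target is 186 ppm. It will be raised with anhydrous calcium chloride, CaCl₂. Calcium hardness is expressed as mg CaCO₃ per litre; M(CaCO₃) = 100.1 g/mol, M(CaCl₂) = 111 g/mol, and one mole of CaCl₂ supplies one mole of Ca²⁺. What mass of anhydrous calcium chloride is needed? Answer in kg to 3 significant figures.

Hardness to add: (186 − 110) = 76 mg/L as CaCO₃ × 808,000 L = 61,410 g as CaCO₃.
Moles of Ca²⁺ (1 mol Ca²⁺ ≡ 1 mol CaCO₃): 61,410 / 100.1 g/mol = 613.5 mol.
Mass of CaCl₂: 613.5 × 111 = 68,090 g.

68.1 kg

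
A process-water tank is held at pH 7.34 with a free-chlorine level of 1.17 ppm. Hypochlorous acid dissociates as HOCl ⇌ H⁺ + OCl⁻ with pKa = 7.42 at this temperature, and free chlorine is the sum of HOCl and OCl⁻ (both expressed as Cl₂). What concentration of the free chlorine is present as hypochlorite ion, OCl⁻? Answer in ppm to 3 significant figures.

[OCl⁻]/[HOCl] = 10^(pH − pKa) = 10^(7.34 − 7.42) = 10^-0.08 = 0.8318.
Fraction as HOCl = 1 / (1 + 0.8318) = 0.5459.
OCl⁻ = (1 − 0.5459) × 1.17 ppm = 0.5313 ppm.

0.531 ppm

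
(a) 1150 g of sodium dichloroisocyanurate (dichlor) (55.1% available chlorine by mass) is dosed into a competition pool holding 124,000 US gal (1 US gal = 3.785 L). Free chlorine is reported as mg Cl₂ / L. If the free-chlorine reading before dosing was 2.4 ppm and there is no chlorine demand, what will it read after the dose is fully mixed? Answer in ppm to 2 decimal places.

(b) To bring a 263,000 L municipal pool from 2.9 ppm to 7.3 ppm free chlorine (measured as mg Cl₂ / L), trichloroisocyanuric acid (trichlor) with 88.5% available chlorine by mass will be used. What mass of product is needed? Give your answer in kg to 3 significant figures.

(a) Volume: 124,000 US gal × 3.785 L/gal = 469,340 L.
(a) Available chlorine delivered: 1150 g × 0.551 = 633.7 g as Cl₂.
(a) Concentration rise: 633.7 g / 469,340 L = 1.35 mg/L = 1.35 ppm.
(a) Final FC: 2.4 + 1.35 = 3.75 ppm.

(b) Chlorine deficit: 7.3 − 2.9 = 4.4 ppm = 4.4 mg/L as Cl₂.
(b) Cl₂ equivalent needed: 4.4 mg/L × 263,000 L = 1,157,000 mg = 1157 g.
(b) Product at 88.5% available chlorine: 1157 / 0.885 = 1308 g.

(a) 3.75 ppm; (b) 1.31 kg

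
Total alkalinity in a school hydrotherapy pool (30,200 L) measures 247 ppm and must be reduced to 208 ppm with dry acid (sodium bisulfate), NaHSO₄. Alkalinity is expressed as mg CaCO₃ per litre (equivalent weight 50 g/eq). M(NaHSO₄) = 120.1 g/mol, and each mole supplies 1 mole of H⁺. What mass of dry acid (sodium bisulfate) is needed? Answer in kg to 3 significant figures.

2.83 kg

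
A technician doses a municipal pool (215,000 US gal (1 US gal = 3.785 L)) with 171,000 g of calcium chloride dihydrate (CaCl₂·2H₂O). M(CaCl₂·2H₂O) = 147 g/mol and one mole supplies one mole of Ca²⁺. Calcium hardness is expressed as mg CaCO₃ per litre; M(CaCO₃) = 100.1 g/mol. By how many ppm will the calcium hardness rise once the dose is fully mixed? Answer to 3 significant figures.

143 ppm

Volume: 215,000 US gal × 3.785 L/gal = 813,775 L.
Moles of Ca²⁺: 171,000 g ÷ 147 g/mol = 1163 mol.
As CaCO₃: 1163 mol × 100.1 g/mol = 116,400 g.
Rise: 116,400 g / 813,775 L × 1000 = 143.1 mg/L.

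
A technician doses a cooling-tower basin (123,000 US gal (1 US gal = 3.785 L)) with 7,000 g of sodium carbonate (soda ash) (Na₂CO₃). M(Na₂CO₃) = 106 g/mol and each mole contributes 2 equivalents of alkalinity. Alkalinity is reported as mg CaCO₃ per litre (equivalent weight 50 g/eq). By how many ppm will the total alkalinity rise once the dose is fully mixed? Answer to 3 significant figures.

Volume: 123,000 US gal × 3.785 L/gal = 465,555 L.
Moles of Na₂CO₃: 7,000 g ÷ 106 g/mol = 66.04 mol → 132.1 eq of alkalinity.
As CaCO₃: 132.1 eq × 50 g/eq = 6604 g.
Rise: 6604 g / 465,555 L × 1000 = 14.18 mg/L.

14.2 ppm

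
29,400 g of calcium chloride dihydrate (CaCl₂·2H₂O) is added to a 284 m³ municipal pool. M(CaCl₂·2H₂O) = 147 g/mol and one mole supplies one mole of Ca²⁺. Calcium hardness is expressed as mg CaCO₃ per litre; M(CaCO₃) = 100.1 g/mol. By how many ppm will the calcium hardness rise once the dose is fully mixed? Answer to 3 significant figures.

70.5 ppm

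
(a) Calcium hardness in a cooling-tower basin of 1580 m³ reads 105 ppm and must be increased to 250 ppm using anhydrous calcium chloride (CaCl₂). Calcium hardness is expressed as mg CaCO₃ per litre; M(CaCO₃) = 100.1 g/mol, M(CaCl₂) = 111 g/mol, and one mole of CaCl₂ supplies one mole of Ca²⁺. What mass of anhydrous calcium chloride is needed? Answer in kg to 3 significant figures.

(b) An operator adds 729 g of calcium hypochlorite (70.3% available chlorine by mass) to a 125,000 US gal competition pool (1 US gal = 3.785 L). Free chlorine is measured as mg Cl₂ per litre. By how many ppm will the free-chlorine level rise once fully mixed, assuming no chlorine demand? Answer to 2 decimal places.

(a) 254 kg; (b) 1.08 ppm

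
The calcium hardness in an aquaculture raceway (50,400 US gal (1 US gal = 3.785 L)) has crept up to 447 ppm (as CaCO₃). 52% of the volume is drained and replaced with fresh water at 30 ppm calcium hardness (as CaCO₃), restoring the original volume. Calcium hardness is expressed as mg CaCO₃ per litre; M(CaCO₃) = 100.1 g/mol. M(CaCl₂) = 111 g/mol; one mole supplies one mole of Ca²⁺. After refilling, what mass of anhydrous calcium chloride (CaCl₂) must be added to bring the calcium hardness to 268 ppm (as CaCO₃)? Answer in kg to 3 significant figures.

8.00 kg

Volume: 50,400 US gal × 3.785 L/gal = 190,764 L.
After draining 52% and refilling: 447 × 0.48 + 30 × 0.52 = 230.16 ppm.
Deficit to target: 268 − 230.16 = 37.84 mg/L.
As CaCO₃: 37.84 mg/L × 190,764 L = 7219 g; ÷ 100.1 = 72.11 mol Ca²⁺.
Mass: 72.11 × 111 = 8005 g.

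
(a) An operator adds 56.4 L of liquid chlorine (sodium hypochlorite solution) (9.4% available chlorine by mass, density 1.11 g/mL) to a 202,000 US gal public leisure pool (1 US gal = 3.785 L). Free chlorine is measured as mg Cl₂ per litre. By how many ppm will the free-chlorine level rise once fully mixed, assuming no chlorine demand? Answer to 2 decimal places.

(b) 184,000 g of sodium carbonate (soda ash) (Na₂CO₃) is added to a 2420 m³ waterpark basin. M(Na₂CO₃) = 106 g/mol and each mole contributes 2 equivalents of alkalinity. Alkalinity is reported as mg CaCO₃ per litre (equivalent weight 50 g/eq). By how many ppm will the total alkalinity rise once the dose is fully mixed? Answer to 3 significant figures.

(a) Volume: 202,000 US gal × 3.785 L/gal = 764,570 L.
(a) Mass of solution: 56.4 L × 1000 mL/L × 1.11 g/mL = 62,600 g.
(a) Available chlorine delivered: 62,600 g × 0.094 = 5885 g as Cl₂.
(a) Concentration rise: 5885 g / 764,570 L = 7.697 mg/L = 7.70 ppm.

(b) Volume: 2420 m³ = 2,420,000 L.
(b) Moles of Na₂CO₃: 184,000 g ÷ 106 g/mol = 1736 mol → 3472 eq of alkalinity.
(b) As CaCO₃: 3472 eq × 50 g/eq = 173,600 g.
(b) Rise: 173,600 g / 2,420,000 L × 1000 = 71.73 mg/L.

(a) 7.70 ppm; (b) 71.7 ppm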